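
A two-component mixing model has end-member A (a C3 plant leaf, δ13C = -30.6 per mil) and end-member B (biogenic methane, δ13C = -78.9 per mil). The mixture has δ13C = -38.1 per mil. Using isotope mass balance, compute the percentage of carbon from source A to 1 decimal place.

δ_mix = f_A·δ_A + (1 − f_A)·δ_B  ⇒  f_A = (δ_mix − δ_B)/(δ_A − δ_B)
f_A = (-38.1 − (-78.9)) / (-30.6 − (-78.9))
f_A = 40.8 / 48.3 = 0.8447

84.5%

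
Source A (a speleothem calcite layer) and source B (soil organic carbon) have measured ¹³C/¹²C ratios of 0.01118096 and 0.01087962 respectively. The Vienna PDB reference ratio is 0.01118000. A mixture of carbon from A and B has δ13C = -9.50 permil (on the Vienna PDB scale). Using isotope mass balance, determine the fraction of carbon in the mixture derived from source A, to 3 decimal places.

δ_A = (0.01118096/0.01118000 − 1)×1000 = (1.000086 − 1)×1000 = 0.086 permil
δ_B = (0.01087962/0.01118000 − 1)×1000 = (0.973132 − 1)×1000 = -26.868 permil
f_A = (δ_mix − δ_B)/(δ_A − δ_B) = (-9.50 − (-26.868))/(0.086 − (-26.868))
f_A = 17.368 / 26.953 = 0.6444

0.644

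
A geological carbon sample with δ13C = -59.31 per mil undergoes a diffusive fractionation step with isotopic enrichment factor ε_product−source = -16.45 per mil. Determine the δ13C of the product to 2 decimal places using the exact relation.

-74.78 per mil

Exactly, δ_product = (δ_source + 1000)·(ε/1000 + 1) − 1000.
δ_product = (-59.31 + 1000) × (-16.45/1000 + 1) − 1000
δ_product = -74.784 per mil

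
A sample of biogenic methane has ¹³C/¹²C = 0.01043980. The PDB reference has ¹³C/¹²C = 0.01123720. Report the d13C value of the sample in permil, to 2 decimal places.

d13C = (R_sample / R_standard − 1) × 1000
R_sample / R_standard = 0.01043980 / 0.01123720 = 0.929039
d13C = (0.929039 − 1) × 1000 = -70.961 permil

-70.96 permil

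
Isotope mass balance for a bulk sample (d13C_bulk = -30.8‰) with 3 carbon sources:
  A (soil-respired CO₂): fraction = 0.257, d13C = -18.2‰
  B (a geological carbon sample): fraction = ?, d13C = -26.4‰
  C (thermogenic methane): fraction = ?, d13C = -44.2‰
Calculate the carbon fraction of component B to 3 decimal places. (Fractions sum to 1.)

0.377

Let f_B and f_C be the unknown fractions; fractions sum to 1 so f_B + f_C = 0.743.
Mass balance: Σ fᵢ·δᵢ = δ_bulk ⇒ f_B·(-26.4) + f_C·(-44.2) = -30.8 − (-4.677) = -26.123
Substitute f_C = 0.743 − f_B:
f_B·(-26.4 − -44.2) = -26.123 − 0.743×(-44.2) = 6.718
f_B = 6.718 / 17.8 = 0.3774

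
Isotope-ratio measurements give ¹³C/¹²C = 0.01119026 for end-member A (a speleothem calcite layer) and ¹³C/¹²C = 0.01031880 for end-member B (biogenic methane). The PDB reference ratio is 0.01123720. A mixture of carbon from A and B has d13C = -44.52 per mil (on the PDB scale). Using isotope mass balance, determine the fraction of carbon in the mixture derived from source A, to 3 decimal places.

0.480

δ_A = (0.01119026/0.01123720 − 1)×1000 = (0.995823 − 1)×1000 = -4.177 per mil
δ_B = (0.01031880/0.01123720 − 1)×1000 = (0.918271 − 1)×1000 = -81.729 per mil
f_A = (δ_mix − δ_B)/(δ_A − δ_B) = (-44.52 − (-81.729))/(-4.177 − (-81.729))
f_A = 37.209 / 77.551 = 0.4798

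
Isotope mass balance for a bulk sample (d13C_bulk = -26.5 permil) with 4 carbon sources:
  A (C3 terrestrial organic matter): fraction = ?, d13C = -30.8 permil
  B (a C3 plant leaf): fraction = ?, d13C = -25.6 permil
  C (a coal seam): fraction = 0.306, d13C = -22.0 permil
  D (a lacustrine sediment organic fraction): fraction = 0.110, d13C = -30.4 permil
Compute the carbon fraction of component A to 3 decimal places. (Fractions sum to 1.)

0.283

Let f_A and f_B be the unknown fractions; fractions sum to 1 so f_A + f_B = 0.584.
Mass balance: Σ fᵢ·δᵢ = δ_bulk ⇒ f_A·(-30.8) + f_B·(-25.6) = -26.5 − (-10.076) = -16.424
Substitute f_B = 0.584 − f_A:
f_A·(-30.8 − -25.6) = -16.424 − 0.584×(-25.6) = -1.474
f_A = -1.474 / -5.2 = 0.2834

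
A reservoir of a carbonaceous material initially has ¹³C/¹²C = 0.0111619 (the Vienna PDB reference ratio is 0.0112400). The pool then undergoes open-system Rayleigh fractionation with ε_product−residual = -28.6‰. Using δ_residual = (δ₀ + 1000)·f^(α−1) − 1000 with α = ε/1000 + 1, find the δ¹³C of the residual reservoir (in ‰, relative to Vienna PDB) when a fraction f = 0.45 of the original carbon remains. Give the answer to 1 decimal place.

δ₀ = (0.0111619/0.0112400 − 1)×1000 = (0.993052 − 1)×1000 = -6.948‰
α − 1 = ε/1000 = -0.0286
f^(α−1) = 0.45^(-0.0286) = 1.023100
δ_res = (-6.948 + 1000) × 1.023100 − 1000 = 1015.991 − 1000 = 15.99‰

16.0‰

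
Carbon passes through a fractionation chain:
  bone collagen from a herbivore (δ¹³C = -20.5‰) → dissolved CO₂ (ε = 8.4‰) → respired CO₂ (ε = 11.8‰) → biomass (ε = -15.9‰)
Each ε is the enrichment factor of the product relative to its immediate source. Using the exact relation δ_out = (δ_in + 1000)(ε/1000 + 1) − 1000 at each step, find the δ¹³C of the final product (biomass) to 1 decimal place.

-16.5‰

step 1: δ = (-20.50 + 1000)·(8.4/1000 + 1) − 1000 = -12.27‰
step 2: δ = (-12.27 + 1000)·(11.8/1000 + 1) − 1000 = -0.62‰
step 3: δ = (-0.62 + 1000)·(-15.9/1000 + 1) − 1000 = -16.51‰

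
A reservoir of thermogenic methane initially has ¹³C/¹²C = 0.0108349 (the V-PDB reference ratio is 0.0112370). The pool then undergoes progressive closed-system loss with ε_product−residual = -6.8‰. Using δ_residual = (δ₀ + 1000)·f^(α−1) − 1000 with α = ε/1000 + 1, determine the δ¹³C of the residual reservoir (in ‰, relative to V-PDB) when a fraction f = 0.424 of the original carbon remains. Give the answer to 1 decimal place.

δ₀ = (0.0108349/0.0112370 − 1)×1000 = (0.964216 − 1)×1000 = -35.784‰
α − 1 = ε/1000 = -0.0068
f^(α−1) = 0.424^(-0.0068) = 1.005852
δ_res = (-35.784 + 1000) × 1.005852 − 1000 = 969.859 − 1000 = -30.14‰

-30.1‰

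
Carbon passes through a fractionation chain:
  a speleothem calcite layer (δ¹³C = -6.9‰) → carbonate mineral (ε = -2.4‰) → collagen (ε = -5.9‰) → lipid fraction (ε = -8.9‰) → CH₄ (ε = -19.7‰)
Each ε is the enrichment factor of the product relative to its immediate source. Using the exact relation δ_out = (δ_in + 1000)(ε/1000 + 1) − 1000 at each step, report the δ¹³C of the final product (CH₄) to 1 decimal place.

step 1: δ = (-6.90 + 1000)·(-2.4/1000 + 1) − 1000 = -9.28‰
step 2: δ = (-9.28 + 1000)·(-5.9/1000 + 1) − 1000 = -15.13‰
step 3: δ = (-15.13 + 1000)·(-8.9/1000 + 1) − 1000 = -23.89‰
step 4: δ = (-23.89 + 1000)·(-19.7/1000 + 1) − 1000 = -43.12‰

-43.1‰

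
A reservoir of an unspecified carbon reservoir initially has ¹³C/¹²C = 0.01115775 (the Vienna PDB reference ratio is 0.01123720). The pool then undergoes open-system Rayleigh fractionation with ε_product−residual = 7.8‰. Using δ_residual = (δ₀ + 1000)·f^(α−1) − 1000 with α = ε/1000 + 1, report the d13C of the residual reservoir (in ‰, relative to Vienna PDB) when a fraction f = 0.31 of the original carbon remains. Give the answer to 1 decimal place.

-16.1‰

δ₀ = (0.01115775/0.01123720 − 1)×1000 = (0.992930 − 1)×1000 = -7.070‰
α − 1 = ε/1000 = 0.0078
f^(α−1) = 0.31^(0.0078) = 0.990906
δ_res = (-7.070 + 1000) × 0.990906 − 1000 = 983.900 − 1000 = -16.10‰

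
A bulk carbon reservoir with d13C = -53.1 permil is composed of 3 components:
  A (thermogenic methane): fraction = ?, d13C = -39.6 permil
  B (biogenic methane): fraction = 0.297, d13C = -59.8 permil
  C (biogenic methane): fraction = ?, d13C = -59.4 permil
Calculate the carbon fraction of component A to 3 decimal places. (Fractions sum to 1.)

0.324

Let f_A and f_C be the unknown fractions; fractions sum to 1 so f_A + f_C = 0.703.
Mass balance: Σ fᵢ·δᵢ = δ_bulk ⇒ f_A·(-39.6) + f_C·(-59.4) = -53.1 − (-17.761) = -35.339
Substitute f_C = 0.703 − f_A:
f_A·(-39.6 − -59.4) = -35.339 − 0.703×(-59.4) = 6.419
f_A = 6.419 / 19.8 = 0.3242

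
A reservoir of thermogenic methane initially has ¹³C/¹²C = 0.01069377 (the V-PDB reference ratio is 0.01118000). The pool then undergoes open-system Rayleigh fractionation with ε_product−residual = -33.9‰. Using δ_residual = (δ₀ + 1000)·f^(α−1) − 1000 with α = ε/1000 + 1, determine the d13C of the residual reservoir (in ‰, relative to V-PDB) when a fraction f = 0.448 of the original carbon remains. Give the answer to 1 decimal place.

δ₀ = (0.01069377/0.01118000 − 1)×1000 = (0.956509 − 1)×1000 = -43.491‰
α − 1 = ε/1000 = -0.0339
f^(α−1) = 0.448^(-0.0339) = 1.027594
δ_res = (-43.491 + 1000) × 1.027594 − 1000 = 982.903 − 1000 = -17.10‰

-17.1‰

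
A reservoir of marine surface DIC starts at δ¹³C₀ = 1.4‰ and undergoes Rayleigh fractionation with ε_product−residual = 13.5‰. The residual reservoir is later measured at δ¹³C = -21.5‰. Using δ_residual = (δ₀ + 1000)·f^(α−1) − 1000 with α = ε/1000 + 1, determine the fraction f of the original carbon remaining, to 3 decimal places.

0.180

α − 1 = ε/1000 = 0.0135
(δ_res + 1000)/(δ₀ + 1000) = (-21.5 + 1000)/(1.4 + 1000) = 978.5/1001.4 = 0.977132
f = 0.977132^(1/0.0135) = exp(ln(0.977132)/0.0135) = exp(-0.02313/0.0135)
f = exp(-1.7136) = 0.1802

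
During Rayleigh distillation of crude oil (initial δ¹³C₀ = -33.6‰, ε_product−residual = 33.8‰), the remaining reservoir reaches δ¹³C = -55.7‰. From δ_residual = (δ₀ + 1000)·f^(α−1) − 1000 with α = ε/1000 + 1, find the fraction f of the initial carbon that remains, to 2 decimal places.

α − 1 = ε/1000 = 0.0338
(δ_res + 1000)/(δ₀ + 1000) = (-55.7 + 1000)/(-33.6 + 1000) = 944.3/966.4 = 0.977132
f = 0.977132^(1/0.0338) = exp(ln(0.977132)/0.0338) = exp(-0.02313/0.0338)
f = exp(-0.6844) = 0.5044

0.50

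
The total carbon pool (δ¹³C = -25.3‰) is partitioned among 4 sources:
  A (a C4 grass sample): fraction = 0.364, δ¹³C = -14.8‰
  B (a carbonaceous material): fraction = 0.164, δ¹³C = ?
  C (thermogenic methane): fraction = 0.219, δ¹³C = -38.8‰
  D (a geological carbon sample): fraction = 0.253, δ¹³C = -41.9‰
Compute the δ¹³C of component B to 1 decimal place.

Isotope mass balance: δ_bulk = Σ fᵢ·δᵢ.
-25.3 = 0.364×(-14.8) + 0.164×δ_B + 0.219×(-38.8) + 0.253×(-41.9)
0.164·δ_B = -25.3 − (-24.485) = -0.815
δ_B = -0.815 / 0.164 = -4.97‰

-5.0‰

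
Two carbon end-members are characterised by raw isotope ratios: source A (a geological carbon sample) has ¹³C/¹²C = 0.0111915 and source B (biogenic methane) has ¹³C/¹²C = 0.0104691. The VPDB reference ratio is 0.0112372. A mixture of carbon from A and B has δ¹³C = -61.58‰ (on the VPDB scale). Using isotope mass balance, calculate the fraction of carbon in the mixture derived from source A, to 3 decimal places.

δ_A = (0.0111915/0.0112372 − 1)×1000 = (0.995933 − 1)×1000 = -4.067‰
δ_B = (0.0104691/0.0112372 − 1)×1000 = (0.931647 − 1)×1000 = -68.353‰
f_A = (δ_mix − δ_B)/(δ_A − δ_B) = (-61.58 − (-68.353))/(-4.067 − (-68.353))
f_A = 6.773 / 64.286 = 0.1054

0.105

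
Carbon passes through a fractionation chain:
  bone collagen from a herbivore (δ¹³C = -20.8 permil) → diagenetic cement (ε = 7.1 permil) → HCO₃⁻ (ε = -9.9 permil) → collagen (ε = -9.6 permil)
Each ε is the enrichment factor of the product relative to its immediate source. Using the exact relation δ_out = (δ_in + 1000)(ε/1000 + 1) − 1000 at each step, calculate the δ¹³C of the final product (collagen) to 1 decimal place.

-33.0 permil

step 1: δ = (-20.80 + 1000)·(7.1/1000 + 1) − 1000 = -13.85 permil
step 2: δ = (-13.85 + 1000)·(-9.9/1000 + 1) − 1000 = -23.61 permil
step 3: δ = (-23.61 + 1000)·(-9.6/1000 + 1) − 1000 = -32.98 permil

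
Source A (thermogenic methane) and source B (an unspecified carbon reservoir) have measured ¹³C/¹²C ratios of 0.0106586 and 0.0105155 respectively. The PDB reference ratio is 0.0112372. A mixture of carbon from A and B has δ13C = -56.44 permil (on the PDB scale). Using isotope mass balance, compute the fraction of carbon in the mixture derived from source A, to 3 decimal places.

δ_A = (0.0106586/0.0112372 − 1)×1000 = (0.948510 − 1)×1000 = -51.490 permil
δ_B = (0.0105155/0.0112372 − 1)×1000 = (0.935776 − 1)×1000 = -64.224 permil
f_A = (δ_mix − δ_B)/(δ_A − δ_B) = (-56.44 − (-64.224))/(-51.490 − (-64.224))
f_A = 7.784 / 12.734 = 0.6113

0.611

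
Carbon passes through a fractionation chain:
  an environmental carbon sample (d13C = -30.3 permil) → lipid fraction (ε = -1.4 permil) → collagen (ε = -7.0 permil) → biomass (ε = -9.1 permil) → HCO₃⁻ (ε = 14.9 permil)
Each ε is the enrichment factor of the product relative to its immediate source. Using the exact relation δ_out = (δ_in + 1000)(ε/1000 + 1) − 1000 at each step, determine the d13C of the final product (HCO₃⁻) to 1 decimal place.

step 1: δ = (-30.30 + 1000)·(-1.4/1000 + 1) − 1000 = -31.66 permil
step 2: δ = (-31.66 + 1000)·(-7.0/1000 + 1) − 1000 = -38.44 permil
step 3: δ = (-38.44 + 1000)·(-9.1/1000 + 1) − 1000 = -47.19 permil
step 4: δ = (-47.19 + 1000)·(14.9/1000 + 1) − 1000 = -32.99 permil

-33.0 permil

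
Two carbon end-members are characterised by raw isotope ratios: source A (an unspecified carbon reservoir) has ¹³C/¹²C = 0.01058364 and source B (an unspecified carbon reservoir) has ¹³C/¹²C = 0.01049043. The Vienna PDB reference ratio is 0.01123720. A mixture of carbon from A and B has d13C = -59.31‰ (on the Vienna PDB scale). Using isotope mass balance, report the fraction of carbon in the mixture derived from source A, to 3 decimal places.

0.861

δ_A = (0.01058364/0.01123720 − 1)×1000 = (0.941840 − 1)×1000 = -58.160‰
δ_B = (0.01049043/0.01123720 − 1)×1000 = (0.933545 − 1)×1000 = -66.455‰
f_A = (δ_mix − δ_B)/(δ_A − δ_B) = (-59.31 − (-66.455))/(-58.160 − (-66.455))
f_A = 7.145 / 8.295 = 0.8614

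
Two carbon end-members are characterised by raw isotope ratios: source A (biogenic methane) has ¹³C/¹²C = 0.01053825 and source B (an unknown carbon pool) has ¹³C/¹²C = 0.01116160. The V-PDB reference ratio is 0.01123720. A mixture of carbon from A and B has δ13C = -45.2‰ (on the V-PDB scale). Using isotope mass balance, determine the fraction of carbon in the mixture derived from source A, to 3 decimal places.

0.694

δ_A = (0.01053825/0.01123720 − 1)×1000 = (0.937800 − 1)×1000 = -62.200‰
δ_B = (0.01116160/0.01123720 − 1)×1000 = (0.993272 − 1)×1000 = -6.728‰
f_A = (δ_mix − δ_B)/(δ_A − δ_B) = (-45.2 − (-6.728))/(-62.200 − (-6.728))
f_A = -38.472 / -55.472 = 0.6935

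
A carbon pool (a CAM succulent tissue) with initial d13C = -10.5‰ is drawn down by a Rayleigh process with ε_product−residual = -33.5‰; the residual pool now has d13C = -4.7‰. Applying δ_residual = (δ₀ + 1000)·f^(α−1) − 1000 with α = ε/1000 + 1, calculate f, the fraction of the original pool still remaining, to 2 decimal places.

α − 1 = ε/1000 = -0.0335
(δ_res + 1000)/(δ₀ + 1000) = (-4.7 + 1000)/(-10.5 + 1000) = 995.3/989.5 = 1.005862
f = 1.005862^(1/-0.0335) = exp(ln(1.005862)/-0.0335) = exp(0.00584/-0.0335)
f = exp(-0.1745) = 0.8399

0.84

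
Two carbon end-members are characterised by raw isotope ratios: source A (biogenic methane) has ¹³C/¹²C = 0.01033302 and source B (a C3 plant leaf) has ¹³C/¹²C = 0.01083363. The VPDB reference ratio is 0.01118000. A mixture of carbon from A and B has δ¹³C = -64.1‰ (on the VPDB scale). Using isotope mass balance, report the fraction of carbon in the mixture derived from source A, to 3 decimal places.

δ_A = (0.01033302/0.01118000 − 1)×1000 = (0.924242 − 1)×1000 = -75.758‰
δ_B = (0.01083363/0.01118000 − 1)×1000 = (0.969019 − 1)×1000 = -30.981‰
f_A = (δ_mix − δ_B)/(δ_A − δ_B) = (-64.1 − (-30.981))/(-75.758 − (-30.981))
f_A = -33.119 / -44.777 = 0.7396

0.740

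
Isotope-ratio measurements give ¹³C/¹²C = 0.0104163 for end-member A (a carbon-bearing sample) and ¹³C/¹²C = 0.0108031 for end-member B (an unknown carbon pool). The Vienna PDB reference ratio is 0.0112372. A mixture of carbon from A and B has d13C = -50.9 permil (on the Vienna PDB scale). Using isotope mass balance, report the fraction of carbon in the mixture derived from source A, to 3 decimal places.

δ_A = (0.0104163/0.0112372 − 1)×1000 = (0.926948 − 1)×1000 = -73.052 permil
δ_B = (0.0108031/0.0112372 − 1)×1000 = (0.961369 − 1)×1000 = -38.631 permil
f_A = (δ_mix − δ_B)/(δ_A − δ_B) = (-50.9 − (-38.631))/(-73.052 − (-38.631))
f_A = -12.269 / -34.421 = 0.3564

0.356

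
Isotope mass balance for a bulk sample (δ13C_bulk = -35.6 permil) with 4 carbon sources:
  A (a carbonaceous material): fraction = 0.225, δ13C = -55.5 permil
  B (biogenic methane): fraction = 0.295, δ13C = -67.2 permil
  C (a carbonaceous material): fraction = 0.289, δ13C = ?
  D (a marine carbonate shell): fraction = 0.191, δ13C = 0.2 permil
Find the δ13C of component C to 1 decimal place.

Isotope mass balance: δ_bulk = Σ fᵢ·δᵢ.
-35.6 = 0.225×(-55.5) + 0.295×(-67.2) + 0.289×δ_C + 0.191×(0.2)
0.289·δ_C = -35.6 − (-32.273) = -3.327
δ_C = -3.327 / 0.289 = -11.51 permil

-11.5 permil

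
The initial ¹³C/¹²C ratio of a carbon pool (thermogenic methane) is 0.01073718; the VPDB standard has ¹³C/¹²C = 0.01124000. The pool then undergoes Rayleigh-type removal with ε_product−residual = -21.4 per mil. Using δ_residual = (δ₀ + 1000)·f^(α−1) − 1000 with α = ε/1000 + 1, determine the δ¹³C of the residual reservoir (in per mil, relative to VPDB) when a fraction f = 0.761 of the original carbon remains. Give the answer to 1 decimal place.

δ₀ = (0.01073718/0.01124000 − 1)×1000 = (0.955265 − 1)×1000 = -44.735 per mil
α − 1 = ε/1000 = -0.0214
f^(α−1) = 0.761^(-0.0214) = 1.005862
δ_res = (-44.735 + 1000) × 1.005862 − 1000 = 960.865 − 1000 = -39.14 per mil

-39.1 per mil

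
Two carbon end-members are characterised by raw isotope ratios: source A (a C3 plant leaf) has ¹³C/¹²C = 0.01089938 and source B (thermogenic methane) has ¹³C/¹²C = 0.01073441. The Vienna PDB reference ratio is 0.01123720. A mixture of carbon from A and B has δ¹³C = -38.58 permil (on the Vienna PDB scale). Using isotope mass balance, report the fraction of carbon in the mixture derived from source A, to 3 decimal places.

0.420

δ_A = (0.01089938/0.01123720 − 1)×1000 = (0.969937 − 1)×1000 = -30.063 permil
δ_B = (0.01073441/0.01123720 − 1)×1000 = (0.955257 − 1)×1000 = -44.743 permil
f_A = (δ_mix − δ_B)/(δ_A − δ_B) = (-38.58 − (-44.743))/(-30.063 − (-44.743))
f_A = 6.163 / 14.681 = 0.4198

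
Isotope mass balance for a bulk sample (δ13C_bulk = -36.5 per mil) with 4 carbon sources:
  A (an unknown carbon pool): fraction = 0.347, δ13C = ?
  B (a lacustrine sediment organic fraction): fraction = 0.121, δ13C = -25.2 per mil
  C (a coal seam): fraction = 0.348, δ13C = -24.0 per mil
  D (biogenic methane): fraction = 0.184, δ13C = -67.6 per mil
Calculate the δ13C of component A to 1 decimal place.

-36.5 per mil

Isotope mass balance: δ_bulk = Σ fᵢ·δᵢ.
-36.5 = 0.347×δ_A + 0.121×(-25.2) + 0.348×(-24.0) + 0.184×(-67.6)
0.347·δ_A = -36.5 − (-23.840) = -12.660
δ_A = -12.660 / 0.347 = -36.49 per mil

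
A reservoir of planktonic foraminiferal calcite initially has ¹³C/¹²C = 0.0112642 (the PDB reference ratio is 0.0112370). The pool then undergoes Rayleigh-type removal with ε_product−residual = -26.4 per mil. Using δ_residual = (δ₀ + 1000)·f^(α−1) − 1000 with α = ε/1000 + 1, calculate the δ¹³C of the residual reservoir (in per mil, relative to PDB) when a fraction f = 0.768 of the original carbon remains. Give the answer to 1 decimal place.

9.4 per mil

δ₀ = (0.0112642/0.0112370 − 1)×1000 = (1.002421 − 1)×1000 = 2.421 per mil
α − 1 = ε/1000 = -0.0264
f^(α−1) = 0.768^(-0.0264) = 1.006993
δ_res = (2.421 + 1000) × 1.006993 − 1000 = 1009.431 − 1000 = 9.43 per mil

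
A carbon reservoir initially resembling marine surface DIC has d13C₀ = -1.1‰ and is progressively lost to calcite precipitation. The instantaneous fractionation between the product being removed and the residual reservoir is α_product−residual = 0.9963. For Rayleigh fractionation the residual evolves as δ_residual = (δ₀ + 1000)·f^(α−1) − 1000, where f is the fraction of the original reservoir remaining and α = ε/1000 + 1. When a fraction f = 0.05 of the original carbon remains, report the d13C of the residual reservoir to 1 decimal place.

10.0‰

Rayleigh residual: δ_res = (δ₀ + 1000)·f^(α−1) − 1000
α − 1 = -0.00370
f^(α−1) = 0.05^(-0.00370) = 1.011146
δ_res = (-1.1 + 1000) × 1.011146 − 1000 = 1010.034 − 1000 = 10.03‰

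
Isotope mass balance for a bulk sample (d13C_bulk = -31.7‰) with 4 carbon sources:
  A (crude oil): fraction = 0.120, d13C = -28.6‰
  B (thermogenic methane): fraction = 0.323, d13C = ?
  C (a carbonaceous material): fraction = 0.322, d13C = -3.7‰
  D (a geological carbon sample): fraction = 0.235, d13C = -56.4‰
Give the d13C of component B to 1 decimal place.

Isotope mass balance: δ_bulk = Σ fᵢ·δᵢ.
-31.7 = 0.120×(-28.6) + 0.323×δ_B + 0.322×(-3.7) + 0.235×(-56.4)
0.323·δ_B = -31.7 − (-17.877) = -13.823
δ_B = -13.823 / 0.323 = -42.79‰

-42.8‰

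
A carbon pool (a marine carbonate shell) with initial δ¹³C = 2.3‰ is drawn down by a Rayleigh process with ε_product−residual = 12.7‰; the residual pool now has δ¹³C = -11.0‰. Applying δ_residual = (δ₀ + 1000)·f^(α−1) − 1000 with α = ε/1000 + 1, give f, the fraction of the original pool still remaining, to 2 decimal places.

0.35

α − 1 = ε/1000 = 0.0127
(δ_res + 1000)/(δ₀ + 1000) = (-11.0 + 1000)/(2.3 + 1000) = 989.0/1002.3 = 0.986731
f = 0.986731^(1/0.0127) = exp(ln(0.986731)/0.0127) = exp(-0.01336/0.0127)
f = exp(-1.0518) = 0.3493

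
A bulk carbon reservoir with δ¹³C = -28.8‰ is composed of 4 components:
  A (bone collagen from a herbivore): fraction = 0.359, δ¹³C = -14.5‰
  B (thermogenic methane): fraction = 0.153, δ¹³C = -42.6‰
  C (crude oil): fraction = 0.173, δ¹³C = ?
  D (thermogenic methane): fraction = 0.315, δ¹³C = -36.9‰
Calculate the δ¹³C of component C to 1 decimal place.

Isotope mass balance: δ_bulk = Σ fᵢ·δᵢ.
-28.8 = 0.359×(-14.5) + 0.153×(-42.6) + 0.173×δ_C + 0.315×(-36.9)
0.173·δ_C = -28.8 − (-23.347) = -5.453
δ_C = -5.453 / 0.173 = -31.52‰

-31.5‰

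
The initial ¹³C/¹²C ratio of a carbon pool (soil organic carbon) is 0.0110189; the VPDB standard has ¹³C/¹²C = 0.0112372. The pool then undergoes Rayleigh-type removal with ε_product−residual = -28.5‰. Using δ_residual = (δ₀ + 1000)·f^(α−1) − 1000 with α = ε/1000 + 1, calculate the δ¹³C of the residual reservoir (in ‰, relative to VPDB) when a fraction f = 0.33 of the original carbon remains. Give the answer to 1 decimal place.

12.1‰

δ₀ = (0.0110189/0.0112372 − 1)×1000 = (0.980573 − 1)×1000 = -19.427‰
α − 1 = ε/1000 = -0.0285
f^(α−1) = 0.33^(-0.0285) = 1.032101
δ_res = (-19.427 + 1000) × 1.032101 − 1000 = 1012.051 − 1000 = 12.05‰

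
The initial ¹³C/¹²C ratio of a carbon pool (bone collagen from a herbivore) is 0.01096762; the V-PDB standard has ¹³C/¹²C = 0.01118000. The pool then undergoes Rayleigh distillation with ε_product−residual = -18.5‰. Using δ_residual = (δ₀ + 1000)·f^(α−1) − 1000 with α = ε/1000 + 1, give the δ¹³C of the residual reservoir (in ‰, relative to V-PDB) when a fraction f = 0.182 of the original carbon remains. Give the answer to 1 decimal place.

δ₀ = (0.01096762/0.01118000 − 1)×1000 = (0.981004 − 1)×1000 = -18.996‰
α − 1 = ε/1000 = -0.0185
f^(α−1) = 0.182^(-0.0185) = 1.032021
δ_res = (-18.996 + 1000) × 1.032021 − 1000 = 1012.417 − 1000 = 12.42‰

12.4‰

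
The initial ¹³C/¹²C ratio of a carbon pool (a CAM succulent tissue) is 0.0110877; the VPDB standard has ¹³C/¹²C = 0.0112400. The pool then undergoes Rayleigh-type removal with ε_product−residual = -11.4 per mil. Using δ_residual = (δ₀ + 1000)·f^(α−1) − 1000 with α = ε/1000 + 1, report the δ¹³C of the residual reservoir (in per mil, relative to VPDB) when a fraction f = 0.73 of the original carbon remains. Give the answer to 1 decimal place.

-10.0 per mil

δ₀ = (0.0110877/0.0112400 − 1)×1000 = (0.986450 − 1)×1000 = -13.550 per mil
α − 1 = ε/1000 = -0.0114
f^(α−1) = 0.73^(-0.0114) = 1.003594
δ_res = (-13.550 + 1000) × 1.003594 − 1000 = 989.996 − 1000 = -10.00 per mil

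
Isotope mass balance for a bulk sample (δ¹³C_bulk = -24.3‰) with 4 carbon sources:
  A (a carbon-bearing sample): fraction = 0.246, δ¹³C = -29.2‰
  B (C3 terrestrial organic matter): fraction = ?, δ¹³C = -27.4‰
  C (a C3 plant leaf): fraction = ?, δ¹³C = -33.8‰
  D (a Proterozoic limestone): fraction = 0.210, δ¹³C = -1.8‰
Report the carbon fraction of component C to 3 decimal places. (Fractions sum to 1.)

0.286

Let f_C and f_B be the unknown fractions; fractions sum to 1 so f_C + f_B = 0.544.
Mass balance: Σ fᵢ·δᵢ = δ_bulk ⇒ f_C·(-33.8) + f_B·(-27.4) = -24.3 − (-7.561) = -16.739
Substitute f_B = 0.544 − f_C:
f_C·(-33.8 − -27.4) = -16.739 − 0.544×(-27.4) = -1.833
f_C = -1.833 / -6.4 = 0.2864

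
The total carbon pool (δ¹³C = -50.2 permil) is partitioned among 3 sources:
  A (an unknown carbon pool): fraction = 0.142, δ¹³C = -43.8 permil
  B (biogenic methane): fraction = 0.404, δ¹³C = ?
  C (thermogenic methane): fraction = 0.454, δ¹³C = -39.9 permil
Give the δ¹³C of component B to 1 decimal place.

-64.0 permil

Isotope mass balance: δ_bulk = Σ fᵢ·δᵢ.
-50.2 = 0.142×(-43.8) + 0.404×δ_B + 0.454×(-39.9)
0.404·δ_B = -50.2 − (-24.334) = -25.866
δ_B = -25.866 / 0.404 = -64.02 permil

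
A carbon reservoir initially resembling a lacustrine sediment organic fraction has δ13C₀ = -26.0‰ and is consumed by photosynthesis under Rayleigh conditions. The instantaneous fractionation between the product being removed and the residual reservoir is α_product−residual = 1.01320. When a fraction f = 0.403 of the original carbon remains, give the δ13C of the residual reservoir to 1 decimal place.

-37.6‰

Rayleigh residual: δ_res = (δ₀ + 1000)·f^(α−1) − 1000
α − 1 = 0.01320
f^(α−1) = 0.403^(0.01320) = 0.988075
δ_res = (-26.0 + 1000) × 0.988075 − 1000 = 962.385 − 1000 = -37.61‰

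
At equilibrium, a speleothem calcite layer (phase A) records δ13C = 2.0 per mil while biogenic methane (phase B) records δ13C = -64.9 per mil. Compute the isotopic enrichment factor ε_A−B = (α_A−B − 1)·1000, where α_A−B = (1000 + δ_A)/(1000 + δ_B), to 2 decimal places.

71.54 per mil

α_A−B = (1000 + 2.0) / (1000 + -64.9) = 1002.0 / 935.1 = 1.071543
ε_A−B = (1.071543 − 1) × 1000 = 71.543 per mil
(The approximation ε ≈ δ_A − δ_B would give 66.9 per mil.)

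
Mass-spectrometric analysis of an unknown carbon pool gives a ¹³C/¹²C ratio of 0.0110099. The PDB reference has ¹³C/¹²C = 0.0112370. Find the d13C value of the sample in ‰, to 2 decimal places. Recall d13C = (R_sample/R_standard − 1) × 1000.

-20.21‰

d13C = (R_sample / R_standard − 1) × 1000
R_sample / R_standard = 0.0110099 / 0.0112370 = 0.979790
d13C = (0.979790 − 1) × 1000 = -20.210‰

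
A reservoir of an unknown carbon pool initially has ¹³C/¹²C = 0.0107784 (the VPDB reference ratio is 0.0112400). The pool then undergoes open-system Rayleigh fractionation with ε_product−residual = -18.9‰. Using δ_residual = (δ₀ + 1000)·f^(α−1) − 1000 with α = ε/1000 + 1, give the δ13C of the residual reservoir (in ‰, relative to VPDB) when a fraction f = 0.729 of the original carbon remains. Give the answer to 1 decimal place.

-35.3‰

δ₀ = (0.0107784/0.0112400 − 1)×1000 = (0.958932 − 1)×1000 = -41.068‰
α − 1 = ε/1000 = -0.0189
f^(α−1) = 0.729^(-0.0189) = 1.005992
δ_res = (-41.068 + 1000) × 1.005992 − 1000 = 964.678 − 1000 = -35.32‰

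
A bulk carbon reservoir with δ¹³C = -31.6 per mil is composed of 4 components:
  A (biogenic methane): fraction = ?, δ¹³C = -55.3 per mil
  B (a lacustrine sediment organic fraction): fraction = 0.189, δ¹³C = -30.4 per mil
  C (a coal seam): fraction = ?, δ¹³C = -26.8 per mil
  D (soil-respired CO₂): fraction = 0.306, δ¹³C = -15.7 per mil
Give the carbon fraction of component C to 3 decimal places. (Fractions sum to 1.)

0.241

Let f_C and f_A be the unknown fractions; fractions sum to 1 so f_C + f_A = 0.505.
Mass balance: Σ fᵢ·δᵢ = δ_bulk ⇒ f_C·(-26.8) + f_A·(-55.3) = -31.6 − (-10.550) = -21.050
Substitute f_A = 0.505 − f_C:
f_C·(-26.8 − -55.3) = -21.050 − 0.505×(-55.3) = 6.876
f_C = 6.876 / 28.5 = 0.2413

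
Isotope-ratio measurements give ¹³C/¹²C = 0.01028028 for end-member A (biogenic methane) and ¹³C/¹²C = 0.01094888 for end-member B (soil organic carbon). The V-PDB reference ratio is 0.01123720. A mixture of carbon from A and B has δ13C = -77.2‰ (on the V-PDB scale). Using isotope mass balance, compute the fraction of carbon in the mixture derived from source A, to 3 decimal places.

0.866

δ_A = (0.01028028/0.01123720 − 1)×1000 = (0.914844 − 1)×1000 = -85.156‰
δ_B = (0.01094888/0.01123720 − 1)×1000 = (0.974342 − 1)×1000 = -25.658‰
f_A = (δ_mix − δ_B)/(δ_A − δ_B) = (-77.2 − (-25.658))/(-85.156 − (-25.658))
f_A = -51.542 / -59.499 = 0.8663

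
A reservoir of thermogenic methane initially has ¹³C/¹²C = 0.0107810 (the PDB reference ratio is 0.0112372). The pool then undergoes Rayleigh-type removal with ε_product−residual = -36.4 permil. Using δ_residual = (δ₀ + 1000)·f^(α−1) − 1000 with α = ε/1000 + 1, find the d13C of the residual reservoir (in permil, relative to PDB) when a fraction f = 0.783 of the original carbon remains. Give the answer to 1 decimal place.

-32.0 permil

δ₀ = (0.0107810/0.0112372 − 1)×1000 = (0.959403 − 1)×1000 = -40.597 permil
α − 1 = ε/1000 = -0.0364
f^(α−1) = 0.783^(-0.0364) = 1.008944
δ_res = (-40.597 + 1000) × 1.008944 − 1000 = 967.984 − 1000 = -32.02 permil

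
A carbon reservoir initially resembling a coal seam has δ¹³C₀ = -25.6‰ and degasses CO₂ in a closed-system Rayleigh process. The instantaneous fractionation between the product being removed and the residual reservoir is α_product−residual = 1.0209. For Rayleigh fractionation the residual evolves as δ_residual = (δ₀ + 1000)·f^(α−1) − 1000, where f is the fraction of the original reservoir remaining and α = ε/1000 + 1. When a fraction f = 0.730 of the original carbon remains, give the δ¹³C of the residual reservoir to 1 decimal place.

-32.0‰

Rayleigh residual: δ_res = (δ₀ + 1000)·f^(α−1) − 1000
α − 1 = 0.02090
f^(α−1) = 0.730^(0.02090) = 0.993444
δ_res = (-25.6 + 1000) × 0.993444 − 1000 = 968.012 − 1000 = -31.99‰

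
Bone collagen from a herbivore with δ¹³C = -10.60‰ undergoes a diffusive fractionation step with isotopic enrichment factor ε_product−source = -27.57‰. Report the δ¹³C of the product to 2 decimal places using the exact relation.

To first order, δ_product ≈ δ_source + ε = -38.17‰.
Exactly, δ_product = (δ_source + 1000)·(ε/1000 + 1) − 1000.
δ_product = (-10.60 + 1000) × (-27.57/1000 + 1) − 1000
δ_product = -37.878‰

-37.88‰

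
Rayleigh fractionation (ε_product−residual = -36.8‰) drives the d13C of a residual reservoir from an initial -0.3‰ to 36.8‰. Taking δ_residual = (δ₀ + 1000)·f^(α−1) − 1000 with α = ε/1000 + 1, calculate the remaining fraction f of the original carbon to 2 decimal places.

0.37

α − 1 = ε/1000 = -0.0368
(δ_res + 1000)/(δ₀ + 1000) = (36.8 + 1000)/(-0.3 + 1000) = 1036.8/999.7 = 1.037111
f = 1.037111^(1/-0.0368) = exp(ln(1.037111)/-0.0368) = exp(0.03644/-0.0368)
f = exp(-0.9902) = 0.3715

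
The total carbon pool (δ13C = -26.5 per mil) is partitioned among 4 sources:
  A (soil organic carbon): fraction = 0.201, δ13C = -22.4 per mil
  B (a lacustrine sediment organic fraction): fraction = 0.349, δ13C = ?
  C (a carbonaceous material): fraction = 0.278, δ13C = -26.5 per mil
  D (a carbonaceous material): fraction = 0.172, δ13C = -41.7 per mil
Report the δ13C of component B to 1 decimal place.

-21.4 per mil

Isotope mass balance: δ_bulk = Σ fᵢ·δᵢ.
-26.5 = 0.201×(-22.4) + 0.349×δ_B + 0.278×(-26.5) + 0.172×(-41.7)
0.349·δ_B = -26.5 − (-19.042) = -7.458
δ_B = -7.458 / 0.349 = -21.37 per mil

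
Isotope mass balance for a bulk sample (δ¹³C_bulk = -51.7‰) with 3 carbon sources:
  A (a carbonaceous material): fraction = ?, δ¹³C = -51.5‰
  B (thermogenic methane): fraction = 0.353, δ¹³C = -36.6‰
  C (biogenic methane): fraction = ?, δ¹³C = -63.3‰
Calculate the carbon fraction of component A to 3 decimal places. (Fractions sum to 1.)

Let f_A and f_C be the unknown fractions; fractions sum to 1 so f_A + f_C = 0.647.
Mass balance: Σ fᵢ·δᵢ = δ_bulk ⇒ f_A·(-51.5) + f_C·(-63.3) = -51.7 − (-12.920) = -38.780
Substitute f_C = 0.647 − f_A:
f_A·(-51.5 − -63.3) = -38.780 − 0.647×(-63.3) = 2.175
f_A = 2.175 / 11.8 = 0.1843

0.184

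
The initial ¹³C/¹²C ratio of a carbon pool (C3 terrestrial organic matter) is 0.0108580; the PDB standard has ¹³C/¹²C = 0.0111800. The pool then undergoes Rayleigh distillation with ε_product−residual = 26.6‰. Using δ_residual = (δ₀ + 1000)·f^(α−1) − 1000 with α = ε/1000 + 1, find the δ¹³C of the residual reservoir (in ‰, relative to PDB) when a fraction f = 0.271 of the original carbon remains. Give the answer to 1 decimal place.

-62.0‰

δ₀ = (0.0108580/0.0111800 − 1)×1000 = (0.971199 − 1)×1000 = -28.801‰
α − 1 = ε/1000 = 0.0266
f^(α−1) = 0.271^(0.0266) = 0.965866
δ_res = (-28.801 + 1000) × 0.965866 − 1000 = 938.048 − 1000 = -61.95‰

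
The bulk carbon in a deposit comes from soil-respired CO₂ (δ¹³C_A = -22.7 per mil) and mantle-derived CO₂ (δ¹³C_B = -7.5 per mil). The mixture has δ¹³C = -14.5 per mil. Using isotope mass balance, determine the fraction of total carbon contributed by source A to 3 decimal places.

δ_mix = f_A·δ_A + (1 − f_A)·δ_B  ⇒  f_A = (δ_mix − δ_B)/(δ_A − δ_B)
f_A = (-14.5 − (-7.5)) / (-22.7 − (-7.5))
f_A = -7.0 / -15.2 = 0.4605

0.461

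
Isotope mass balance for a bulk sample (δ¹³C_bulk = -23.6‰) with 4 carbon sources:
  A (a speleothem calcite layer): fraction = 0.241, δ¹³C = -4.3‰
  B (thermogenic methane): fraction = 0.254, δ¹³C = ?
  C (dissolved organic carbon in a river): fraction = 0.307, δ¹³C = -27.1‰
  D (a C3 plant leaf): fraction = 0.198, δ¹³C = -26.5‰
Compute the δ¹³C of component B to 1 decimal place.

-35.4‰

Isotope mass balance: δ_bulk = Σ fᵢ·δᵢ.
-23.6 = 0.241×(-4.3) + 0.254×δ_B + 0.307×(-27.1) + 0.198×(-26.5)
0.254·δ_B = -23.6 − (-14.603) = -8.997
δ_B = -8.997 / 0.254 = -35.42‰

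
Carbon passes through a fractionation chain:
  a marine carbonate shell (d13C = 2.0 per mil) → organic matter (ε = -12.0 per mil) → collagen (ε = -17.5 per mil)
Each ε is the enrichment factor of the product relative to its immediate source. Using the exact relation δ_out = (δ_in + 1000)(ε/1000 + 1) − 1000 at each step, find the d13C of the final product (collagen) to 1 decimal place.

step 1: δ = (2.00 + 1000)·(-12.0/1000 + 1) − 1000 = -10.02 per mil
step 2: δ = (-10.02 + 1000)·(-17.5/1000 + 1) − 1000 = -27.35 per mil

-27.3 per mil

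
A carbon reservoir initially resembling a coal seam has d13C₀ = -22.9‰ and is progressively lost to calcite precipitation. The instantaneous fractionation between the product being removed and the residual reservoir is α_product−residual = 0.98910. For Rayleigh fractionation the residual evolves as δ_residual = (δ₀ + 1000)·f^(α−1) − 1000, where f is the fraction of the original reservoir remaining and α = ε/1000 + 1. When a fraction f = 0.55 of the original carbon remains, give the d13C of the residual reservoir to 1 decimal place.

-16.5‰

Rayleigh residual: δ_res = (δ₀ + 1000)·f^(α−1) − 1000
α − 1 = -0.01090
f^(α−1) = 0.55^(-0.01090) = 1.006538
δ_res = (-22.9 + 1000) × 1.006538 − 1000 = 983.488 − 1000 = -16.51‰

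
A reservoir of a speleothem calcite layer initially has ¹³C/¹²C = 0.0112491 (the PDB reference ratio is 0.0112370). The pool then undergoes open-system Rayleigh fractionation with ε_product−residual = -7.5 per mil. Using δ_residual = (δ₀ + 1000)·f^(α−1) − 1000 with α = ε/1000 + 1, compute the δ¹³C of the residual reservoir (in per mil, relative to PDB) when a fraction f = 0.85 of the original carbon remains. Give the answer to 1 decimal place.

2.3 per mil

δ₀ = (0.0112491/0.0112370 − 1)×1000 = (1.001077 − 1)×1000 = 1.077 per mil
α − 1 = ε/1000 = -0.0075
f^(α−1) = 0.85^(-0.0075) = 1.001220
δ_res = (1.077 + 1000) × 1.001220 − 1000 = 1002.298 − 1000 = 2.30 per mil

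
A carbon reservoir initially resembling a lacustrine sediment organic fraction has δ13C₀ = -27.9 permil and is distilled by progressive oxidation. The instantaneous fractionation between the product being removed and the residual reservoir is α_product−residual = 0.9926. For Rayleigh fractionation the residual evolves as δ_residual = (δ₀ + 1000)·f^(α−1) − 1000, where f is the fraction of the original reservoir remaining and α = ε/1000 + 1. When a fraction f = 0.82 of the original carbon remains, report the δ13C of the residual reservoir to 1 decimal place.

-26.5 permil

Rayleigh residual: δ_res = (δ₀ + 1000)·f^(α−1) − 1000
α − 1 = -0.00740
f^(α−1) = 0.82^(-0.00740) = 1.001470
δ_res = (-27.9 + 1000) × 1.001470 − 1000 = 973.529 − 1000 = -26.47 permil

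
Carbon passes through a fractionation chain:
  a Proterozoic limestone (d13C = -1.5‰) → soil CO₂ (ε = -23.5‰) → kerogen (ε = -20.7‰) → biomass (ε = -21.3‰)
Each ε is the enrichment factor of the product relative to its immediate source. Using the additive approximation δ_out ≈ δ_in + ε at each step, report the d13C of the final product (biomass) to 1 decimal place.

step 1: δ ≈ -1.5 + (-23.5) = -25.0‰
step 2: δ ≈ -25.0 + (-20.7) = -45.7‰
step 3: δ ≈ -45.7 + (-21.3) = -67.0‰

-67.0‰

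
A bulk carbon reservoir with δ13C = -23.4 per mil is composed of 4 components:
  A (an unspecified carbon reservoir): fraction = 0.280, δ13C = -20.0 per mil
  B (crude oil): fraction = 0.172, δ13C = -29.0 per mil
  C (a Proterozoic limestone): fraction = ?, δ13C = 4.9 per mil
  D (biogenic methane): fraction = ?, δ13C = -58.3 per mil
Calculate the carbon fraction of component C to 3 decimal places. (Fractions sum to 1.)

0.303

Let f_C and f_D be the unknown fractions; fractions sum to 1 so f_C + f_D = 0.548.
Mass balance: Σ fᵢ·δᵢ = δ_bulk ⇒ f_C·(4.9) + f_D·(-58.3) = -23.4 − (-10.588) = -12.812
Substitute f_D = 0.548 − f_C:
f_C·(4.9 − -58.3) = -12.812 − 0.548×(-58.3) = 19.136
f_C = 19.136 / 63.2 = 0.3028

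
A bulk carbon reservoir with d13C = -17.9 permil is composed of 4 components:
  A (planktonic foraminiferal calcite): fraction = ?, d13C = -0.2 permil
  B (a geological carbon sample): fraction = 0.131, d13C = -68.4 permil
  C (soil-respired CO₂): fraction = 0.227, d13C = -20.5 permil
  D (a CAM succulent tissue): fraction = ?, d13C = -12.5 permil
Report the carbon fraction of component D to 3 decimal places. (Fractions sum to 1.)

Let f_D and f_A be the unknown fractions; fractions sum to 1 so f_D + f_A = 0.642.
Mass balance: Σ fᵢ·δᵢ = δ_bulk ⇒ f_D·(-12.5) + f_A·(-0.2) = -17.9 − (-13.614) = -4.286
Substitute f_A = 0.642 − f_D:
f_D·(-12.5 − -0.2) = -4.286 − 0.642×(-0.2) = -4.158
f_D = -4.158 / -12.3 = 0.3380

0.338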